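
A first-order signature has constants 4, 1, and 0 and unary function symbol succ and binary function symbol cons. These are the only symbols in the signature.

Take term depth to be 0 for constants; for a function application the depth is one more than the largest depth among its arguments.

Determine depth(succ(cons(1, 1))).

2

depth(cons(1, 1)) = 1 + max(0, 0) = 1
depth(succ(cons(1, 1))) = 1 + depth(cons(1, 1)) = 1 + 1 = 2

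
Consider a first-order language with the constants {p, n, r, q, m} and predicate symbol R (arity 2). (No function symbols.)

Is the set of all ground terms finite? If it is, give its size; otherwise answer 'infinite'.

There are no function symbols, so every ground term is one of the 5 constants.
The Herbrand universe is {p, n, r, q, m}, which is finite with 5 elements.

5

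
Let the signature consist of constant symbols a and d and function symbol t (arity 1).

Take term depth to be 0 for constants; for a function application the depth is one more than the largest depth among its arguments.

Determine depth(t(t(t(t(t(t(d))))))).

6

depth(t(d)) = 1 + depth(d) = 1 + 0 = 1
depth(t(t(d))) = 1 + depth(t(d)) = 1 + 1 = 2
depth(t(t(t(d)))) = 1 + depth(t(t(d))) = 1 + 2 = 3
depth(t(t(t(t(d))))) = 1 + depth(t(t(t(d)))) = 1 + 3 = 4
depth(t(t(t(t(t(d)))))) = 1 + depth(t(t(t(t(d))))) = 1 + 4 = 5
depth(t(t(t(t(t(t(d))))))) = 1 + depth(t(t(t(t(t(d)))))) = 1 + 5 = 6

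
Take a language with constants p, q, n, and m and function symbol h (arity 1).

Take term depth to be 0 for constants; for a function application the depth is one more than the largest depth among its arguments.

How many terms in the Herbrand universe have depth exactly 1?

Write N_k for the number of ground terms of depth ≤ k. A term of depth ≤ k is either a constant or a function symbol applied to arguments of depth ≤ k−1, so N_k = 4 + N_{k-1}.
N_0 = 4
N_1 = 4 + 4 = 8
Terms of depth exactly 1: N_1 − N_0 = 8 − 4 = 4.

4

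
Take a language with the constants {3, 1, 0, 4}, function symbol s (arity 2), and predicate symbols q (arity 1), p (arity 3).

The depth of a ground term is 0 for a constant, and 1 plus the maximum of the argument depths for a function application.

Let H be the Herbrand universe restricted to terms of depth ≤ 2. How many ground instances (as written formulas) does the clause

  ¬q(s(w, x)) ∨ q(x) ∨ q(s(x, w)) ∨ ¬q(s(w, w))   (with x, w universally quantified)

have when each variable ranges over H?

Ground terms of depth ≤ 2:
  If N_k denotes the number of depth-≤k ground terms, the 4 constants give N_0 = 4, and each function symbol of arity r contributes N_{k-1}^r new terms at level k: N_k = 4 + N_{k-1}^2.
  N_0 = 4
  N_1 = 4 + 4^2 = 20
  N_2 = 4 + 20^2 = 404
So there are 404 ground terms available for substitution.
There are 2 variables to instantiate (x, w), each occurring in at least one literal, so different choices give different ground instances.
Number of ground instances = 404^2 = 163216.

163216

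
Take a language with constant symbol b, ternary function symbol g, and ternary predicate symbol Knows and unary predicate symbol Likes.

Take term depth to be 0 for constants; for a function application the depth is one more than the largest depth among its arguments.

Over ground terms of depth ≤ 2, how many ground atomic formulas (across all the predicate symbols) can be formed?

738

First count ground terms of depth ≤ 2.
Count level by level. With function symbols g/3, the terms of depth ≤ k are the 1 constant together with each function applied to depth-≤(k−1) tuples, so N_k = 1 + N_{k-1}^3.
N_0 = 1
N_1 = 1 + 1^3 = 2
N_2 = 1 + 2^3 = 9
Explicitly: b, g(b, b, b), g(b, b, g(b, b, b)), g(b, g(b, b, b), b), g(b, g(b, b, b), g(b, b, b)), g(g(b, b, b), b, b), g(g(b, b, b), b, g(b, b, b)), g(g(b, b, b), g(b, b, b), b), g(g(b, b, b), g(b, b, b), g(b, b, b)).
So |H| = 9.
For each predicate symbol, the number of ground atoms is |H| raised to its arity; summing:
  Knows: 9^3 = 729;  Likes: 9
Total ground atoms: 729 + 9 = 738.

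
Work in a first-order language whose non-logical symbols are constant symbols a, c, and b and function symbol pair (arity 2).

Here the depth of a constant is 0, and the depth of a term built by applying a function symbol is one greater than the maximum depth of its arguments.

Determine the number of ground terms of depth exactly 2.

135

Let N_k = |{terms of depth ≤ k}|. Then N_0 = 3 and N_k = 3 + N_{k-1}^2 for k ≥ 1 (one summand per function symbol, arity giving the exponent).
N_0 = 3
N_1 = 3 + 3^2 = 12
N_2 = 3 + 12^2 = 147
Terms of depth exactly 2: N_2 − N_1 = 147 − 12 = 135.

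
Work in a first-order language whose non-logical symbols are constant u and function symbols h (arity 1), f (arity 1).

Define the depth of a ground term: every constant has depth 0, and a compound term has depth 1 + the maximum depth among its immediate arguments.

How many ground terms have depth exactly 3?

Let N_k = |{terms of depth ≤ k}|. Then N_0 = 1 and N_k = 1 + N_{k-1} + N_{k-1} for k ≥ 1 (one summand per function symbol, arity giving the exponent).
N_0 = 1
N_1 = 1 + 1 + 1 = 3
N_2 = 1 + 3 + 3 = 7
N_3 = 1 + 7 + 7 = 15
Terms of depth exactly 3: N_3 − N_2 = 15 − 7 = 8.

8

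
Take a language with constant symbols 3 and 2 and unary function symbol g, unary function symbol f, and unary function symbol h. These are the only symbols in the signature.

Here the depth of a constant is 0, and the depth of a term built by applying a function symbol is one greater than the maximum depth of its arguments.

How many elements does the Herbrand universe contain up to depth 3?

80

Write N_k for the number of ground terms of depth ≤ k. A term of depth ≤ k is either a constant or a function symbol applied to arguments of depth ≤ k−1, so N_k = 2 + N_{k-1} + N_{k-1} + N_{k-1}.
N_0 = 2
N_1 = 2 + 2 + 2 + 2 = 8
N_2 = 2 + 8 + 8 + 8 = 26
N_3 = 2 + 26 + 26 + 26 = 80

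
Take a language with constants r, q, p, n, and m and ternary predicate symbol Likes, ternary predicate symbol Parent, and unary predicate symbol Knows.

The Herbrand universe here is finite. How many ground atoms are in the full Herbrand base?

With no function symbols, the Herbrand universe is just the 5 constants.
Ground atoms per predicate: Likes: 5^3 = 125, Parent: 5^3 = 125, Knows: 5.
Herbrand base size = 125 + 125 + 5 = 255.

255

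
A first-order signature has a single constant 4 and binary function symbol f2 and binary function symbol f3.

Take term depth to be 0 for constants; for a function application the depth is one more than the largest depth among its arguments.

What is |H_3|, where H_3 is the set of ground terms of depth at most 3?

723

Count level by level. With function symbols f2/2, f3/2, the terms of depth ≤ k are the 1 constant together with each function applied to depth-≤(k−1) tuples, so N_k = 1 + N_{k-1}^2 + N_{k-1}^2.
N_0 = 1
N_1 = 1 + 1^2 + 1^2 = 3
N_2 = 1 + 3^2 + 3^2 = 19
N_3 = 1 + 19^2 + 19^2 = 723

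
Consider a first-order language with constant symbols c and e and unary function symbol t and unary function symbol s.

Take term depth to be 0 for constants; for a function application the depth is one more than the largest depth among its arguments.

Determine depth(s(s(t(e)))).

depth(t(e)) = 1 + depth(e) = 1 + 0 = 1
depth(s(t(e))) = 1 + depth(t(e)) = 1 + 1 = 2
depth(s(s(t(e)))) = 1 + depth(s(t(e))) = 1 + 2 = 3

3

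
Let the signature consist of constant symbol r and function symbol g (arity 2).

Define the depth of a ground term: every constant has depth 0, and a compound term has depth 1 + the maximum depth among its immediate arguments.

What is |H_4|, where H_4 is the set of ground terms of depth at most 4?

Let N_k = |{terms of depth ≤ k}|. Then N_0 = 1 and N_k = 1 + N_{k-1}^2 for k ≥ 1 (one summand per function symbol, arity giving the exponent).
N_0 = 1
N_1 = 1 + 1^2 = 2
N_2 = 1 + 2^2 = 5
N_3 = 1 + 5^2 = 26
N_4 = 1 + 26^2 = 677

677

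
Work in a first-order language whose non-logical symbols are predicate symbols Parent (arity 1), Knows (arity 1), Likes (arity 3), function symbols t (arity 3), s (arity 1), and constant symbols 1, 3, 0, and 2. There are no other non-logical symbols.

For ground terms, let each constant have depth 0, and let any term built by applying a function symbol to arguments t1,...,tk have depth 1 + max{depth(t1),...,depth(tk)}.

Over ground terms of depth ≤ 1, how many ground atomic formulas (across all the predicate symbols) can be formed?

373392

First count ground terms of depth ≤ 1.
Let N_k = |{terms of depth ≤ k}|. Then N_0 = 4 and N_k = 4 + N_{k-1}^3 + N_{k-1} for k ≥ 1 (one summand per function symbol, arity giving the exponent).
N_0 = 4
N_1 = 4 + 4^3 + 4 = 72
So |H| = 72.
For each predicate symbol, the number of ground atoms is |H| raised to its arity; summing:
  Parent: 72;  Knows: 72;  Likes: 72^3 = 373248
Total ground atoms: 72 + 72 + 373248 = 373392.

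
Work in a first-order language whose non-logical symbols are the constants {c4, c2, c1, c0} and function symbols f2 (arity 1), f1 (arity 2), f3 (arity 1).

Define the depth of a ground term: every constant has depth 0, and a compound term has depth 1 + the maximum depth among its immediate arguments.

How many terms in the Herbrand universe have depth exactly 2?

Let N_k = |{terms of depth ≤ k}|. Then N_0 = 4 and N_k = 4 + N_{k-1} + N_{k-1}^2 + N_{k-1} for k ≥ 1 (one summand per function symbol, arity giving the exponent).
N_0 = 4
N_1 = 4 + 4 + 4^2 + 4 = 28
N_2 = 4 + 28 + 28^2 + 28 = 844
Terms of depth exactly 2: N_2 − N_1 = 844 − 28 = 816.

816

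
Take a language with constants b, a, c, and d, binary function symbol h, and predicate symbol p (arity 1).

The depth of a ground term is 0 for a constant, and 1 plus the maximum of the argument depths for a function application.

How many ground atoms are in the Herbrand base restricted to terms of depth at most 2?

First count ground terms of depth ≤ 2.
Count level by level. With function symbols h/2, the terms of depth ≤ k are the 4 constants together with each function applied to depth-≤(k−1) tuples, so N_k = 4 + N_{k-1}^2.
N_0 = 4
N_1 = 4 + 4^2 = 20
N_2 = 4 + 20^2 = 404
So |H| = 404.
A ground atom is a predicate applied to a tuple of terms from H, so the count is the sum over predicates of |H|^arity:
  p: 404
Total ground atoms: 404.

404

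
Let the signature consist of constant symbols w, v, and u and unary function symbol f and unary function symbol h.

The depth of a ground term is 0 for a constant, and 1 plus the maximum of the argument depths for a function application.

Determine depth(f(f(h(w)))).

depth(h(w)) = 1 + depth(w) = 1 + 0 = 1
depth(f(h(w))) = 1 + depth(h(w)) = 1 + 1 = 2
depth(f(f(h(w)))) = 1 + depth(f(h(w))) = 1 + 2 = 3

3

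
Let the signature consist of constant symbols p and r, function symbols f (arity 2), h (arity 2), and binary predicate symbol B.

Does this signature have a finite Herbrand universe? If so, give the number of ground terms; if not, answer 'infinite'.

The signature has at least one function symbol (f, arity 2) and at least one constant (p).
Iterating f gives infinitely many distinct ground terms: p, f(p, p), f(f(p, p), f(p, p)), ...
So the Herbrand universe is infinite.

infinite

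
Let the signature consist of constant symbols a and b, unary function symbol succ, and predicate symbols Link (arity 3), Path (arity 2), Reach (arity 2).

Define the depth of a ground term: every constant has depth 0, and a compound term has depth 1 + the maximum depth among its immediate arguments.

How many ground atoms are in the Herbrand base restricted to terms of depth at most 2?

First count ground terms of depth ≤ 2.
If N_k denotes the number of depth-≤k ground terms, the 2 constants give N_0 = 2, and each function symbol of arity r contributes N_{k-1}^r new terms at level k: N_k = 2 + N_{k-1}.
N_0 = 2
N_1 = 2 + 2 = 4
N_2 = 2 + 4 = 6
Explicitly: a, b, succ(a), succ(b), succ(succ(a)), succ(succ(b)).
So |H| = 6.
Each predicate of arity r yields |H|^r ground atoms (one per choice of an r-tuple from H):
  Link: 6^3 = 216;  Path: 6^2 = 36;  Reach: 6^2 = 36
Total ground atoms: 216 + 36 + 36 = 288.

288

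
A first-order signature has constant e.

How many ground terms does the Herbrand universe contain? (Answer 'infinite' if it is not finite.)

1

There are no function symbols, so the only ground term is the single constant.
The Herbrand universe is {e}, finite with 1 element.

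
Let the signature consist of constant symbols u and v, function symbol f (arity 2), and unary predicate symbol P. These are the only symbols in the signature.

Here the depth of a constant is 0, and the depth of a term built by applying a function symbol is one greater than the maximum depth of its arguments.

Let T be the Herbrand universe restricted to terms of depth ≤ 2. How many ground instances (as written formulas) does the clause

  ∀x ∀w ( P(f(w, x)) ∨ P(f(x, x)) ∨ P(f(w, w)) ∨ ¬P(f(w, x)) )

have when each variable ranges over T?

Ground terms of depth ≤ 2:
  Let N_k count ground terms of depth at most k. Each non-constant term of depth ≤ k is some function symbol applied to depth-≤(k−1) arguments, giving N_k = 2 + N_{k-1}^2.
  N_0 = 2
  N_1 = 2 + 2^2 = 6
  N_2 = 2 + 6^2 = 38
So there are 38 ground terms available for substitution.
The body mentions every one of the 2 quantified variables; since ground terms form a free algebra, no two substitutions collapse to the same formula.
Number of ground instances = 38^2 = 1444.

1444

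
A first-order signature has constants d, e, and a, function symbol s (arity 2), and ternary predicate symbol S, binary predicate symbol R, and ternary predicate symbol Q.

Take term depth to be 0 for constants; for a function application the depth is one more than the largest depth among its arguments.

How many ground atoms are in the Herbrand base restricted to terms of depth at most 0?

First count ground terms of depth ≤ 0.
Let N_k = |{terms of depth ≤ k}|. Then N_0 = 3 and N_k = 3 + N_{k-1}^2 for k ≥ 1 (one summand per function symbol, arity giving the exponent).
N_0 = 3
So |H| = 3.
For each predicate symbol, the number of ground atoms is |H| raised to its arity; summing:
  S: 3^3 = 27;  R: 3^2 = 9;  Q: 3^3 = 27
Total ground atoms: 27 + 9 + 27 = 63.

63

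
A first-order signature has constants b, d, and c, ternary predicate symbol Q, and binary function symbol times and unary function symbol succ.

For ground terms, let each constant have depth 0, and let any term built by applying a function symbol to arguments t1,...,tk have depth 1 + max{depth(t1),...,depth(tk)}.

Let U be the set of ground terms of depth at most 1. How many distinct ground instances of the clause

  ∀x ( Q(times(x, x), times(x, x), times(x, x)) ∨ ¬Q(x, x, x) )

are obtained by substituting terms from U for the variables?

Ground terms of depth ≤ 1:
  If N_k denotes the number of depth-≤k ground terms, the 3 constants give N_0 = 3, and each function symbol of arity r contributes N_{k-1}^r new terms at level k: N_k = 3 + N_{k-1}^2 + N_{k-1}.
  N_0 = 3
  N_1 = 3 + 3^2 + 3 = 15
So there are 15 ground terms available for substitution.
There is 1 variable to instantiate (x),  occurring in at least one literal, so different choices give different ground instances.
Number of ground instances = 15.

15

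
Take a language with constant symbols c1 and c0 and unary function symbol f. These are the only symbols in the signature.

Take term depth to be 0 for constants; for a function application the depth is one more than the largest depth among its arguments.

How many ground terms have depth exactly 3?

If N_k denotes the number of depth-≤k ground terms, the 2 constants give N_0 = 2, and each function symbol of arity r contributes N_{k-1}^r new terms at level k: N_k = 2 + N_{k-1}.
N_0 = 2
N_1 = 2 + 2 = 4
N_2 = 2 + 4 = 6
N_3 = 2 + 6 = 8
Terms of depth exactly 3: N_3 − N_2 = 8 − 6 = 2.

2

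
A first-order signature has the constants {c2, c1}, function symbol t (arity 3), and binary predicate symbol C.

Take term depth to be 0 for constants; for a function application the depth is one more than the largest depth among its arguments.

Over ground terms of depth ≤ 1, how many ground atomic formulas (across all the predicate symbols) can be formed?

First count ground terms of depth ≤ 1.
If N_k denotes the number of depth-≤k ground terms, the 2 constants give N_0 = 2, and each function symbol of arity r contributes N_{k-1}^r new terms at level k: N_k = 2 + N_{k-1}^3.
N_0 = 2
N_1 = 2 + 2^3 = 10
So |H| = 10.
A ground atom is a predicate applied to a tuple of terms from H, so the count is the sum over predicates of |H|^arity:
  C: 10^2 = 100
Total ground atoms: 100.

100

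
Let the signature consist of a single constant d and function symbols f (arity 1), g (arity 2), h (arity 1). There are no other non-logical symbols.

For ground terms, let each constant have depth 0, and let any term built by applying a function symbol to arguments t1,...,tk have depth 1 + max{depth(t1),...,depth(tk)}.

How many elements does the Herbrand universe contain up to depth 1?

Write N_k for the number of ground terms of depth ≤ k. A term of depth ≤ k is either a constant or a function symbol applied to arguments of depth ≤ k−1, so N_k = 1 + N_{k-1} + N_{k-1}^2 + N_{k-1}.
N_0 = 1
N_1 = 1 + 1 + 1^2 + 1 = 4
Explicitly: d, f(d), g(d, d), h(d).

4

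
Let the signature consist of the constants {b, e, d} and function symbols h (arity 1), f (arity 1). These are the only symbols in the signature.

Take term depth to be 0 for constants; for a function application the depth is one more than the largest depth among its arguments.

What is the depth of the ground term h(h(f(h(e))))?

depth(h(e)) = 1 + depth(e) = 1 + 0 = 1
depth(f(h(e))) = 1 + depth(h(e)) = 1 + 1 = 2
depth(h(f(h(e)))) = 1 + depth(f(h(e))) = 1 + 2 = 3
depth(h(h(f(h(e))))) = 1 + depth(h(f(h(e)))) = 1 + 3 = 4

4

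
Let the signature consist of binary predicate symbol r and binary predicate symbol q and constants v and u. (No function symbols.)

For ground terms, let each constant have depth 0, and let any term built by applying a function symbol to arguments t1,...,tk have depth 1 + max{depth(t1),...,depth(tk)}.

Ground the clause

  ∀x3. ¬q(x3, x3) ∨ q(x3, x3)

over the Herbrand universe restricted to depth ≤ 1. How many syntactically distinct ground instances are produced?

2

Ground terms of depth ≤ 1:
  With no function symbols every ground term is a constant, so there are exactly 2 ground terms at every depth bound.
  N_0 = 2
  N_1 = 2
So there are 2 ground terms available for substitution.
There is 1 variable to instantiate (x3),  occurring in at least one literal, so different choices give different ground instances.
Number of ground instances = 2.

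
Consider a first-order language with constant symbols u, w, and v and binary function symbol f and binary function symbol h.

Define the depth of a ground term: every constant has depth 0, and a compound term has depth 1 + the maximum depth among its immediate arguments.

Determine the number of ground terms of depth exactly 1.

18

Let N_k count ground terms of depth at most k. Each non-constant term of depth ≤ k is some function symbol applied to depth-≤(k−1) arguments, giving N_k = 3 + N_{k-1}^2 + N_{k-1}^2.
N_0 = 3
N_1 = 3 + 3^2 + 3^2 = 21
Terms of depth exactly 1: N_1 − N_0 = 21 − 3 = 18.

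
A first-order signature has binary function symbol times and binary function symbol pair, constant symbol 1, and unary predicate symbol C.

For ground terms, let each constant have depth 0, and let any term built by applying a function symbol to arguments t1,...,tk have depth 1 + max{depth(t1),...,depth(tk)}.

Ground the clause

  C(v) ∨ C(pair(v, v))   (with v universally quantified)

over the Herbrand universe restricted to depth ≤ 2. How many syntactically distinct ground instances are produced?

19

Ground terms of depth ≤ 2:
  Let N_k = |{terms of depth ≤ k}|. Then N_0 = 1 and N_k = 1 + N_{k-1}^2 + N_{k-1}^2 for k ≥ 1 (one summand per function symbol, arity giving the exponent).
  N_0 = 1
  N_1 = 1 + 1^2 + 1^2 = 3
  N_2 = 1 + 3^2 + 3^2 = 19
So there are 19 ground terms available for substitution.
The clause has 1 distinct variable (v), which appears in the body. In the free term algebra distinct substitutions yield syntactically distinct ground instances.
Number of ground instances = 19.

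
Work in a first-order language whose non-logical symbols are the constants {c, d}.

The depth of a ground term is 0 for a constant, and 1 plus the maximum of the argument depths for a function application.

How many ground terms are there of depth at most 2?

With no function symbols every ground term is a constant, so there are exactly 2 ground terms at every depth bound.
N_0 = 2
N_1 = 2
N_2 = 2
Explicitly: c, d.

2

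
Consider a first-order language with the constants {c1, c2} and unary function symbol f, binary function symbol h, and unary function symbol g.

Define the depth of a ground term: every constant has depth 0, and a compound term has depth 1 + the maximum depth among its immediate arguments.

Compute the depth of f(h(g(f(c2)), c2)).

4

depth(f(c2)) = 1 + depth(c2) = 1 + 0 = 1
depth(g(f(c2))) = 1 + depth(f(c2)) = 1 + 1 = 2
depth(h(g(f(c2)), c2)) = 1 + max(2, 0) = 3
depth(f(h(g(f(c2)), c2))) = 1 + depth(h(g(f(c2)), c2)) = 1 + 3 = 4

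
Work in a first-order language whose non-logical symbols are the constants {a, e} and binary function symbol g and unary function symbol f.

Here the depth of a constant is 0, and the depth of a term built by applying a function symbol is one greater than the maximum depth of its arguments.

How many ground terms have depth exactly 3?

Let N_k = |{terms of depth ≤ k}|. Then N_0 = 2 and N_k = 2 + N_{k-1}^2 + N_{k-1} for k ≥ 1 (one summand per function symbol, arity giving the exponent).
N_0 = 2
N_1 = 2 + 2^2 + 2 = 8
N_2 = 2 + 8^2 + 8 = 74
N_3 = 2 + 74^2 + 74 = 5552
Terms of depth exactly 3: N_3 − N_2 = 5552 − 74 = 5478.

5478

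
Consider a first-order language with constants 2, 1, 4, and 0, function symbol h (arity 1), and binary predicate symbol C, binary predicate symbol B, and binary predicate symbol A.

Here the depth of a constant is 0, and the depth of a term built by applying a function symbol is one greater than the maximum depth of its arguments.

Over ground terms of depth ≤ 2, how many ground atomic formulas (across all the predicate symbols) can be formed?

First count ground terms of depth ≤ 2.
If N_k denotes the number of depth-≤k ground terms, the 4 constants give N_0 = 4, and each function symbol of arity r contributes N_{k-1}^r new terms at level k: N_k = 4 + N_{k-1}.
N_0 = 4
N_1 = 4 + 4 = 8
N_2 = 4 + 8 = 12
Explicitly: 2, 1, 4, 0, h(2), h(1), h(4), h(0), h(h(2)), h(h(1)), h(h(4)), h(h(0)).
So |H| = 12.
For each predicate symbol, the number of ground atoms is |H| raised to its arity; summing:
  C: 12^2 = 144;  B: 12^2 = 144;  A: 12^2 = 144
Total ground atoms: 144 + 144 + 144 = 432.

432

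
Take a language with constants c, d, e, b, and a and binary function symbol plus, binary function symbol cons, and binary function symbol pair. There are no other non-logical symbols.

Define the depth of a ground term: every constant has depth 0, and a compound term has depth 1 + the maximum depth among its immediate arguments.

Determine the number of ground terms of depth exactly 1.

75

Count level by level. With function symbols plus/2, cons/2, pair/2, the terms of depth ≤ k are the 5 constants together with each function applied to depth-≤(k−1) tuples, so N_k = 5 + N_{k-1}^2 + N_{k-1}^2 + N_{k-1}^2.
N_0 = 5
N_1 = 5 + 5^2 + 5^2 + 5^2 = 80
Terms of depth exactly 1: N_1 − N_0 = 80 − 5 = 75.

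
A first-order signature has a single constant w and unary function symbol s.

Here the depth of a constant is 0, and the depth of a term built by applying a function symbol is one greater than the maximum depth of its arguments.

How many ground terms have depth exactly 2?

Write N_k for the number of ground terms of depth ≤ k. A term of depth ≤ k is either a constant or a function symbol applied to arguments of depth ≤ k−1, so N_k = 1 + N_{k-1}.
N_0 = 1
N_1 = 1 + 1 = 2
N_2 = 1 + 2 = 3
Terms of depth exactly 2: N_2 − N_1 = 3 − 2 = 1.

1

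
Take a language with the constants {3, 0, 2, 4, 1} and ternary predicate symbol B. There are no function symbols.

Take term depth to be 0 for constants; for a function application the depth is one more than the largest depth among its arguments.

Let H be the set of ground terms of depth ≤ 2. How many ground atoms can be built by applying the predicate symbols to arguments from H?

First count ground terms of depth ≤ 2.
With no function symbols every ground term is a constant, so there are exactly 5 ground terms at every depth bound.
N_0 = 5
N_1 = 5
N_2 = 5
Explicitly: 3, 0, 2, 4, 1.
So |H| = 5.
Each predicate of arity r yields |H|^r ground atoms (one per choice of an r-tuple from H):
  B: 5^3 = 125
Total ground atoms: 125.

125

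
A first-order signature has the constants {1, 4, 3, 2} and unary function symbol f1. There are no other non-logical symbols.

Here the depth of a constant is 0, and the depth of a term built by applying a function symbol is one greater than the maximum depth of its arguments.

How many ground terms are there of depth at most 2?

12

Write N_k for the number of ground terms of depth ≤ k. A term of depth ≤ k is either a constant or a function symbol applied to arguments of depth ≤ k−1, so N_k = 4 + N_{k-1}.
N_0 = 4
N_1 = 4 + 4 = 8
N_2 = 4 + 8 = 12
Explicitly: 1, 4, 3, 2, f1(1), f1(4), f1(3), f1(2), f1(f1(1)), f1(f1(4)), f1(f1(3)), f1(f1(2)).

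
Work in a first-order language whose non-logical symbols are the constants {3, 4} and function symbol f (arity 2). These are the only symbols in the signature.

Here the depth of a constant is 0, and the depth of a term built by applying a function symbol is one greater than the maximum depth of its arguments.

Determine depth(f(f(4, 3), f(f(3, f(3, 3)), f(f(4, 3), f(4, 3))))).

depth(f(4, 3)) = 1 + max(0, 0) = 1
depth(f(3, 3)) = 1 + max(0, 0) = 1
depth(f(3, f(3, 3))) = 1 + max(0, 1) = 2
depth(f(f(4, 3), f(4, 3))) = 1 + max(1, 1) = 2
depth(f(f(3, f(3, 3)), f(f(4, 3), f(4, 3)))) = 1 + max(2, 2) = 3
depth(f(f(4, 3), f(f(3, f(3, 3)), f(f(4, 3), f(4, 3))))) = 1 + max(1, 3) = 4

4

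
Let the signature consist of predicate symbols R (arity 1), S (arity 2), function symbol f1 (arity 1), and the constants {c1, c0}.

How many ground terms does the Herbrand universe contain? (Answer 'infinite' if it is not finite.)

The signature has at least one function symbol (f1, arity 1) and at least one constant (c1).
Iterating f1 gives infinitely many distinct ground terms: c1, f1(c1), f1(f1(c1)), ...
So the Herbrand universe is infinite.

infinite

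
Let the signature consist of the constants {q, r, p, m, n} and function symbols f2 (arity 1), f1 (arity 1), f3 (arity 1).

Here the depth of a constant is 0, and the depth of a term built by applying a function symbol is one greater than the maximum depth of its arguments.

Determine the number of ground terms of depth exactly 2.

45

Let N_k = |{terms of depth ≤ k}|. Then N_0 = 5 and N_k = 5 + N_{k-1} + N_{k-1} + N_{k-1} for k ≥ 1 (one summand per function symbol, arity giving the exponent).
N_0 = 5
N_1 = 5 + 5 + 5 + 5 = 20
N_2 = 5 + 20 + 20 + 20 = 65
Terms of depth exactly 2: N_2 − N_1 = 65 − 20 = 45.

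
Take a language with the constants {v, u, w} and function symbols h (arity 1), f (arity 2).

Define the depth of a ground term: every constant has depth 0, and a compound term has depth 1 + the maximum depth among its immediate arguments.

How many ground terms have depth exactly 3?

59052

Write N_k for the number of ground terms of depth ≤ k. A term of depth ≤ k is either a constant or a function symbol applied to arguments of depth ≤ k−1, so N_k = 3 + N_{k-1} + N_{k-1}^2.
N_0 = 3
N_1 = 3 + 3 + 3^2 = 15
N_2 = 3 + 15 + 15^2 = 243
N_3 = 3 + 243 + 243^2 = 59295
Terms of depth exactly 3: N_3 − N_2 = 59295 − 243 = 59052.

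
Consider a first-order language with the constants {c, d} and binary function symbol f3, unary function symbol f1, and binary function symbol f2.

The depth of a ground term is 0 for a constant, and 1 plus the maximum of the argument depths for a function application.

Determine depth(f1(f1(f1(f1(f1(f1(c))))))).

6

depth(f1(c)) = 1 + depth(c) = 1 + 0 = 1
depth(f1(f1(c))) = 1 + depth(f1(c)) = 1 + 1 = 2
depth(f1(f1(f1(c)))) = 1 + depth(f1(f1(c))) = 1 + 2 = 3
depth(f1(f1(f1(f1(c))))) = 1 + depth(f1(f1(f1(c)))) = 1 + 3 = 4
depth(f1(f1(f1(f1(f1(c)))))) = 1 + depth(f1(f1(f1(f1(c))))) = 1 + 4 = 5
depth(f1(f1(f1(f1(f1(f1(c))))))) = 1 + depth(f1(f1(f1(f1(f1(c)))))) = 1 + 5 = 6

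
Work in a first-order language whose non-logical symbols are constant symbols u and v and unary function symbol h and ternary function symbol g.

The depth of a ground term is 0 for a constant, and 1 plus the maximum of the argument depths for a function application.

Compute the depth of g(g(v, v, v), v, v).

depth(g(v, v, v)) = 1 + max(0, 0, 0) = 1
depth(g(g(v, v, v), v, v)) = 1 + max(1, 0, 0) = 2

2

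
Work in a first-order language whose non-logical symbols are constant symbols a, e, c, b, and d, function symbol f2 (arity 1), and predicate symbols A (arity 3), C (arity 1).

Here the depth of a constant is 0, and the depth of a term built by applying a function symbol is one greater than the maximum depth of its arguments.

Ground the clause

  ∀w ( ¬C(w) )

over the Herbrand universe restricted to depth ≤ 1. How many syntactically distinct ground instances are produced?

10

Ground terms of depth ≤ 1:
  If N_k denotes the number of depth-≤k ground terms, the 5 constants give N_0 = 5, and each function symbol of arity r contributes N_{k-1}^r new terms at level k: N_k = 5 + N_{k-1}.
  N_0 = 5
  N_1 = 5 + 5 = 10
So there are 10 ground terms available for substitution.
The body mentions the single quantified variable w; since ground terms form a free algebra, no two substitutions collapse to the same formula.
Number of ground instances = 10.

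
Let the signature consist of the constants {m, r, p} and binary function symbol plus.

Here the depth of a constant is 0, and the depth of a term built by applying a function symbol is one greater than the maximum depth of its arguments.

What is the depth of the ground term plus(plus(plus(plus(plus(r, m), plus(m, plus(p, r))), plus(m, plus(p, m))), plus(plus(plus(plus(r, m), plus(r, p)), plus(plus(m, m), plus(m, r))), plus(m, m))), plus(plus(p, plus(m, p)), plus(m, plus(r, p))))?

6

depth(plus(r, m)) = 1 + max(0, 0) = 1
depth(plus(p, r)) = 1 + max(0, 0) = 1
depth(plus(m, plus(p, r))) = 1 + max(0, 1) = 2
depth(plus(plus(r, m), plus(m, plus(p, r)))) = 1 + max(1, 2) = 3
depth(plus(p, m)) = 1 + max(0, 0) = 1
depth(plus(m, plus(p, m))) = 1 + max(0, 1) = 2
depth(plus(plus(plus(r, m), plus(m, plus(p, r))), plus(m, plus(p, m)))) = 1 + max(3, 2) = 4
depth(plus(r, p)) = 1 + max(0, 0) = 1
depth(plus(plus(r, m), plus(r, p))) = 1 + max(1, 1) = 2
depth(plus(m, m)) = 1 + max(0, 0) = 1
depth(plus(m, r)) = 1 + max(0, 0) = 1
depth(plus(plus(m, m), plus(m, r))) = 1 + max(1, 1) = 2
depth(plus(plus(plus(r, m), plus(r, p)), plus(plus(m, m), plus(m, r)))) = 1 + max(2, 2) = 3
depth(plus(plus(plus(plus(r, m), plus(r, p)), plus(plus(m, m), plus(m, r))), plus(m, m))) = 1 + max(3, 1) = 4
depth(plus(plus(plus(plus(r, m), plus(m, plus(p, r))), plus(m, plus(p, m))), plus(plus(plus(plus(r, m), plus(r, p)), plus(plus(m, m), plus(m, r))), plus(m, m)))) = 1 + max(4, 4) = 5
depth(plus(m, p)) = 1 + max(0, 0) = 1
depth(plus(p, plus(m, p))) = 1 + max(0, 1) = 2
depth(plus(m, plus(r, p))) = 1 + max(0, 1) = 2
depth(plus(plus(p, plus(m, p)), plus(m, plus(r, p)))) = 1 + max(2, 2) = 3
depth(plus(plus(plus(plus(plus(r, m), plus(m, plus(p, r))), plus(m, plus(p, m))), plus(plus(plus(plus(r, m), plus(r, p)), plus(plus(m, m), plus(m, r))), plus(m, m))), plus(plus(p, plus(m, p)), plus(m, plus(r, p))))) = 1 + max(5, 3) = 6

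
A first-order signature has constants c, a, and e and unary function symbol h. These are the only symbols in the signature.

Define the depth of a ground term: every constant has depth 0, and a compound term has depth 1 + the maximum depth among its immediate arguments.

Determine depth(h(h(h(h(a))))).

4

depth(h(a)) = 1 + depth(a) = 1 + 0 = 1
depth(h(h(a))) = 1 + depth(h(a)) = 1 + 1 = 2
depth(h(h(h(a)))) = 1 + depth(h(h(a))) = 1 + 2 = 3
depth(h(h(h(h(a))))) = 1 + depth(h(h(h(a)))) = 1 + 3 = 4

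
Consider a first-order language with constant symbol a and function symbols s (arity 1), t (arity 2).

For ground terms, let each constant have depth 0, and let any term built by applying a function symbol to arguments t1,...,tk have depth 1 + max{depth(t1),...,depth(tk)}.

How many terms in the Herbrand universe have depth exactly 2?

Write N_k for the number of ground terms of depth ≤ k. A term of depth ≤ k is either a constant or a function symbol applied to arguments of depth ≤ k−1, so N_k = 1 + N_{k-1} + N_{k-1}^2.
N_0 = 1
N_1 = 1 + 1 + 1^2 = 3
N_2 = 1 + 3 + 3^2 = 13
Terms of depth exactly 2: N_2 − N_1 = 13 − 3 = 10.

10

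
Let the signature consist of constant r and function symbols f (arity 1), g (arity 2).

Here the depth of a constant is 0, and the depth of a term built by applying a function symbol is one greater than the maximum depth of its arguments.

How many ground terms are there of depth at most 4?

If N_k denotes the number of depth-≤k ground terms, the 1 constant gives N_0 = 1, and each function symbol of arity r contributes N_{k-1}^r new terms at level k: N_k = 1 + N_{k-1} + N_{k-1}^2.
N_0 = 1
N_1 = 1 + 1 + 1^2 = 3
N_2 = 1 + 3 + 3^2 = 13
N_3 = 1 + 13 + 13^2 = 183
N_4 = 1 + 183 + 183^2 = 33673

33673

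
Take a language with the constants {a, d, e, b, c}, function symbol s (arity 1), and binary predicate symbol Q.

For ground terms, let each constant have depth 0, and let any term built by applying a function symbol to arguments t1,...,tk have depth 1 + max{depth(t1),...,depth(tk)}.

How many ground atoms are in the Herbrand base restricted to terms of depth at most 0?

First count ground terms of depth ≤ 0.
If N_k denotes the number of depth-≤k ground terms, the 5 constants give N_0 = 5, and each function symbol of arity r contributes N_{k-1}^r new terms at level k: N_k = 5 + N_{k-1}.
N_0 = 5
Explicitly: a, d, e, b, c.
So |H| = 5.
Each predicate of arity r yields |H|^r ground atoms (one per choice of an r-tuple from H):
  Q: 5^2 = 25
Total ground atoms: 25.

25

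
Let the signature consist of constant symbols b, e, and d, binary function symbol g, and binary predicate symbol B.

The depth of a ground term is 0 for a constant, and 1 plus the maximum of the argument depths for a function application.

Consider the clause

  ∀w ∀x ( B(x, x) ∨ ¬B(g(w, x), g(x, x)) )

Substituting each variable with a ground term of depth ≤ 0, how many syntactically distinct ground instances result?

9

Ground terms of depth ≤ 0:
  Let N_k count ground terms of depth at most k. Each non-constant term of depth ≤ k is some function symbol applied to depth-≤(k−1) arguments, giving N_k = 3 + N_{k-1}^2.
  N_0 = 3
So there are 3 ground terms available for substitution.
There are 2 variables to instantiate (w, x), each occurring in at least one literal, so different choices give different ground instances.
Number of ground instances = 3^2 = 9.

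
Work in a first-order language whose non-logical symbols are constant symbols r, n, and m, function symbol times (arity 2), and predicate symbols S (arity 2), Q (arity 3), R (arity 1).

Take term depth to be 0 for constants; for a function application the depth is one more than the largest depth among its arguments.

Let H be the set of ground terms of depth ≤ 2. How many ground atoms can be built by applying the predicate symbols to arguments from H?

First count ground terms of depth ≤ 2.
Count level by level. With function symbols times/2, the terms of depth ≤ k are the 3 constants together with each function applied to depth-≤(k−1) tuples, so N_k = 3 + N_{k-1}^2.
N_0 = 3
N_1 = 3 + 3^2 = 12
N_2 = 3 + 12^2 = 147
So |H| = 147.
Each predicate of arity r yields |H|^r ground atoms (one per choice of an r-tuple from H):
  S: 147^2 = 21609;  Q: 147^3 = 3176523;  R: 147
Total ground atoms: 21609 + 3176523 + 147 = 3198279.

3198279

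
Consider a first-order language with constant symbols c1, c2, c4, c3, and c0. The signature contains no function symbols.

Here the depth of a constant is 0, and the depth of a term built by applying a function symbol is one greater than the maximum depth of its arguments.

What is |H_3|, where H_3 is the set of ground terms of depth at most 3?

5

With no function symbols every ground term is a constant, so there are exactly 5 ground terms at every depth bound.
N_0 = 5
N_1 = 5
N_2 = 5
N_3 = 5
Explicitly: c1, c2, c4, c3, c0.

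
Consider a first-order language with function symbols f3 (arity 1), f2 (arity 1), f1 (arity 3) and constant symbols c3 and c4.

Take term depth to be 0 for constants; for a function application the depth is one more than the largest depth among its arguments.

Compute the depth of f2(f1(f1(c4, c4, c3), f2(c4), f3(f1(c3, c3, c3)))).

depth(f1(c4, c4, c3)) = 1 + max(0, 0, 0) = 1
depth(f2(c4)) = 1 + depth(c4) = 1 + 0 = 1
depth(f1(c3, c3, c3)) = 1 + max(0, 0, 0) = 1
depth(f3(f1(c3, c3, c3))) = 1 + depth(f1(c3, c3, c3)) = 1 + 1 = 2
depth(f1(f1(c4, c4, c3), f2(c4), f3(f1(c3, c3, c3)))) = 1 + max(1, 1, 2) = 3
depth(f2(f1(f1(c4, c4, c3), f2(c4), f3(f1(c3, c3, c3))))) = 1 + depth(f1(f1(c4, c4, c3), f2(c4), f3(f1(c3, c3, c3)))) = 1 + 3 = 4

4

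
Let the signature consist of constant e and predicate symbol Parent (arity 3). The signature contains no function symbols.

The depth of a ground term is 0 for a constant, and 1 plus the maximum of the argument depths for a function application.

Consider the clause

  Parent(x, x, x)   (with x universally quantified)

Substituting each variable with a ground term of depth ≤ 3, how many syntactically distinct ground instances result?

Ground terms of depth ≤ 3:
  With no function symbols every ground term is a constant, so there is exactly 1 ground term at every depth bound.
  N_0 = 1
  N_1 = 1
  N_2 = 1
  N_3 = 1
  Explicitly: e.
So there is exactly 1 ground term available for substitution.
The variable x ranges independently over the available ground terms, and distinct assignments produce distinct instances.
Number of ground instances = 1.

1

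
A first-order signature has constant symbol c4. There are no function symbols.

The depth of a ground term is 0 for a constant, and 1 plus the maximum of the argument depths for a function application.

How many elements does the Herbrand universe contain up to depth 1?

1

With no function symbols every ground term is a constant, so there is exactly 1 ground term at every depth bound.
N_0 = 1
N_1 = 1
Explicitly: c4.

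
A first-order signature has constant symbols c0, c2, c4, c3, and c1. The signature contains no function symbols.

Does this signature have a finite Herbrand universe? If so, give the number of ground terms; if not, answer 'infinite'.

There are no function symbols, so every ground term is one of the 5 constants.
The Herbrand universe is {c0, c2, c4, c3, c1}, which is finite with 5 elements.

5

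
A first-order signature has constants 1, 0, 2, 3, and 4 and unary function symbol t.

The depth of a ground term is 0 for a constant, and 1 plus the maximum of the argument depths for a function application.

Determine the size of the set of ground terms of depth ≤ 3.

Count level by level. With function symbols t/1, the terms of depth ≤ k are the 5 constants together with each function applied to depth-≤(k−1) tuples, so N_k = 5 + N_{k-1}.
N_0 = 5
N_1 = 5 + 5 = 10
N_2 = 5 + 10 = 15
N_3 = 5 + 15 = 20

20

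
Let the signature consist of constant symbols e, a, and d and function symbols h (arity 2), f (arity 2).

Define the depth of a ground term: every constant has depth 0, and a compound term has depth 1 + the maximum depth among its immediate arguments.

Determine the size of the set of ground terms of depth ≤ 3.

1566453

If N_k denotes the number of depth-≤k ground terms, the 3 constants give N_0 = 3, and each function symbol of arity r contributes N_{k-1}^r new terms at level k: N_k = 3 + N_{k-1}^2 + N_{k-1}^2.
N_0 = 3
N_1 = 3 + 3^2 + 3^2 = 21
N_2 = 3 + 21^2 + 21^2 = 885
N_3 = 3 + 885^2 + 885^2 = 1566453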